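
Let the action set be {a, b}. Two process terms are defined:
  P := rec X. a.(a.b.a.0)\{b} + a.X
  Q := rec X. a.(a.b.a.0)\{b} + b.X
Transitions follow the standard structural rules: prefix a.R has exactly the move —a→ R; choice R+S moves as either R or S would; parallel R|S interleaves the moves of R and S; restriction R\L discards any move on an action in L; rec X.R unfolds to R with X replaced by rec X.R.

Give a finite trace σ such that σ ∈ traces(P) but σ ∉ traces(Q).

LTS(P): 3 reachable states
  p0 = rec X. a.(a.b.a.0)\{b} + a.X has moves ··a··> p0, ··a··> p1
  p1 = (a.b.a.0)\{b} has moves ··a··> p2
  p2 = (b.a.0)\{b} has moves (no moves)
LTS(Q): 3 reachable states
  q0 = rec X. a.(a.b.a.0)\{b} + b.X has moves ··a··> q1, ··b··> q0
  q1 = (a.b.a.0)\{b} has moves ··a··> q2
  q2 = (b.a.0)\{b} has moves (no moves)
Run σ = ⟨aaa⟩ on P: start {p0}
  step 1 (a): {p0, p1}
  step 2 (a): {p0, p1, p2}
  step 3 (a): {p0, p1, p2}
  P completes σ.
Run σ = ⟨aaa⟩ on Q: start {q0}
  step 1 (a): {q1}
  step 2 (a): {q2}
  step 3 (a): ∅ (Q stuck)

aaa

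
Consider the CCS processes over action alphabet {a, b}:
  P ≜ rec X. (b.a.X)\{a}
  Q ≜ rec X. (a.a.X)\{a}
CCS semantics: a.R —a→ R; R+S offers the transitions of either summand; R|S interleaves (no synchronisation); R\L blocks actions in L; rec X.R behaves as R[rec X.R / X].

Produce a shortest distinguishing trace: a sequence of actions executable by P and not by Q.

b

Reachable graph of P (2 states):
  m0 = rec X. (b.a.X)\{a} → —b→ m1
  m1 = (a.(rec X. (b.a.X)\{a}))\{a} → (no moves)
Reachable graph of Q (1 states):
  n0 = rec X. (a.a.X)\{a} → (no moves)
Run σ = ⟨b⟩ on P: start {m0}
  after b @ step 1: {m1}
  P completes σ.
Run σ = ⟨b⟩ on Q: start {n0}
  after b @ step 1: ∅  — Q cannot continue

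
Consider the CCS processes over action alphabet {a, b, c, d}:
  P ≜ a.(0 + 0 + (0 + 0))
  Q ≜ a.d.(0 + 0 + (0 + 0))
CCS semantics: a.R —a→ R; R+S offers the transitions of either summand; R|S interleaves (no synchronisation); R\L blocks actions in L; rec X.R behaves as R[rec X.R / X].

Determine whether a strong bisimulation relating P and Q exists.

not bisimilar

Reachable graph of P (2 states):
  u0 = a.(0 + 0 + (0 + 0)) | —a→ u1
  u1 = 0 + 0 + (0 + 0) | ∅
Reachable graph of Q (3 states):
  v0 = a.d.(0 + 0 + (0 + 0)) | —a→ v1
  v1 = d.(0 + 0 + (0 + 0)) | —d→ v2
  v2 = 0 + 0 + (0 + 0) | ∅
Bisimilarity quotient blocks:
  B0 = {u0}
  B1 = {u1, v2}
  B2 = {v0}
  B3 = {v1}
u0 ∈ B0, v0 ∈ B2 → different blocks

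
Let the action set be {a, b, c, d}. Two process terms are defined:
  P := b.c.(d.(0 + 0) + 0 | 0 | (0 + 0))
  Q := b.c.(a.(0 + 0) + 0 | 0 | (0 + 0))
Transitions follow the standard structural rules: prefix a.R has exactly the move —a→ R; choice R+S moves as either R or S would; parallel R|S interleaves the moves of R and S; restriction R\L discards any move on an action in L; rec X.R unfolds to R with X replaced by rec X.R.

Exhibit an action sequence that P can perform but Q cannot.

bcd

LTS(P): 4 reachable states
  p0 = b.c.(d.(0 + 0) + 0 | 0 | (0 + 0)) → ··b··> p1
  p1 = c.(d.(0 + 0) + 0 | 0 | (0 + 0)) → ··c··> p2
  p2 = d.(0 + 0) + 0 | 0 | (0 + 0) → ··d··> p3
  p3 = 0 + 0 → (no moves)
LTS(Q): 4 reachable states
  q0 = b.c.(a.(0 + 0) + 0 | 0 | (0 + 0)) → ··b··> q1
  q1 = c.(a.(0 + 0) + 0 | 0 | (0 + 0)) → ··c··> q2
  q2 = a.(0 + 0) + 0 | 0 | (0 + 0) → ··a··> q3
  q3 = 0 + 0 → (no moves)
Run σ = ⟨bcd⟩ on P: start {p0}
  [1] b ⇒ {p1}
  [2] c ⇒ {p2}
  [3] d ⇒ {p3}
  — P admits the full trace.
Run σ = ⟨bcd⟩ on Q: start {q0}
  [1] b ⇒ {q1}
  [2] c ⇒ {q2}
  [3] d ⇒ ∅ (Q stuck)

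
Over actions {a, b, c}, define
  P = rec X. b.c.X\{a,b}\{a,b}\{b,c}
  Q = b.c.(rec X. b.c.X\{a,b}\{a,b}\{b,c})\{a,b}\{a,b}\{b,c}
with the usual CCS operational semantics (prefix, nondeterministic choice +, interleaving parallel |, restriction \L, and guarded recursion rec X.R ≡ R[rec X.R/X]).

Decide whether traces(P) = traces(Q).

LTS(P): 3 reachable states
  p0 = rec X. b.c.X\{a,b}\{a,b}\{b,c} ⊢ =b=> p1
  p1 = c.(rec X. b.c.X\{a,b}\{a,b}\{b,c})\{a,b}\{a,b}\{b,c} ⊢ =c=> p2
  p2 = (rec X. b.c.X\{a,b}\{a,b}\{b,c})\{a,b}\{a,b}\{b,c} ⊢ (no moves)
LTS(Q): 3 reachable states
  q0 = b.c.(rec X. b.c.X\{a,b}\{a,b}\{b,c})\{a,b}\{a,b}\{b,c} ⊢ =b=> q1
  q1 = c.(rec X. b.c.X\{a,b}\{a,b}\{b,c})\{a,b}\{a,b}\{b,c} ⊢ =c=> q2
  q2 = (rec X. b.c.X\{a,b}\{a,b}\{b,c})\{a,b}\{a,b}\{b,c} ⊢ (no moves)
Coarsest stable partition (strong bisimilarity classes):
  B0 = {p0, q0}
  B1 = {p1, q1}
  B2 = {p2, q2}
p0 ∈ B0, q0 ∈ B0 → same block
Bisimilar ⇒ trace-equivalent.

YES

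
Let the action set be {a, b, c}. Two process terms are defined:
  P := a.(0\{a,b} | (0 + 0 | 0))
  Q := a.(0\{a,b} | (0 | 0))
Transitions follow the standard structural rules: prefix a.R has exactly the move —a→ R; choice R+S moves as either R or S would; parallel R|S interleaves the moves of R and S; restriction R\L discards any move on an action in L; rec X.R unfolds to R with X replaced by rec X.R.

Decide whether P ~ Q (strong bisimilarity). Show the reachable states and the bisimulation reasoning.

YES

P's transition system — 2 states:
  u0 = a.(0\{a,b} | (0 + 0 | 0)) :: -a-> u1
  u1 = 0\{a,b} | (0 + 0 | 0) :: stopped
Q's transition system — 2 states:
  v0 = a.(0\{a,b} | (0 | 0)) :: -a-> v1
  v1 = 0\{a,b} | (0 | 0) :: stopped
Coarsest stable partition (strong bisimilarity classes):
  B0 = {u0, v0}
  B1 = {u1, v1}
u0 ∈ B0, v0 ∈ B0 → same block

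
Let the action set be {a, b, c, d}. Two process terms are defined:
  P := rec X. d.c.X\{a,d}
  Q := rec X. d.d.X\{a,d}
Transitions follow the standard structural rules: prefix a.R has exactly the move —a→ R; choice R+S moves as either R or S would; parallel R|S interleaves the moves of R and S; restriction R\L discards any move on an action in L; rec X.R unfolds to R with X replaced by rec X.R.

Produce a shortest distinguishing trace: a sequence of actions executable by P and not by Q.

LTS(P): 3 reachable states
  m0 = rec X. d.c.X\{a,d} | —d→ m1
  m1 = c.(rec X. d.c.X\{a,d})\{a,d} | —c→ m2
  m2 = (rec X. d.c.X\{a,d})\{a,d} | deadlocked
LTS(Q): 3 reachable states
  n0 = rec X. d.d.X\{a,d} | —d→ n1
  n1 = d.(rec X. d.d.X\{a,d})\{a,d} | —d→ n2
  n2 = (rec X. d.d.X\{a,d})\{a,d} | deadlocked
Trace ⟨dc⟩ through P, begin at {m0}:
  after d @ step 1: {m1}
  after c @ step 2: {m2}
  — P admits the full trace.
Trace ⟨dc⟩ through Q, begin at {n0}:
  after d @ step 1: {n1}
  after c @ step 2: no successor for Q

dc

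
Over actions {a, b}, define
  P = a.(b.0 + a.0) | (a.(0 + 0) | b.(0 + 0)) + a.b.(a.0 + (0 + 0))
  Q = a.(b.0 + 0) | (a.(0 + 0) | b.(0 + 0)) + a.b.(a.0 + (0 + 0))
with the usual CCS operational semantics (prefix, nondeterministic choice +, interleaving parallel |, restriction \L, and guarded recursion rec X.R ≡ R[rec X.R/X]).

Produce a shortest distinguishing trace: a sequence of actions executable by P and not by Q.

P's transition system — 15 states:
  m0 = a.(b.0 + a.0) | (a.(0 + 0) | b.(0 + 0)) + a.b.(a.0 + (0 + 0)) → --a--▸ m1, --a--▸ m2, --a--▸ m3, --b--▸ m4
  m1 = (b.0 + a.0) | (a.(0 + 0) | b.(0 + 0)) → --a--▸ m5, --a--▸ m6, --b--▸ m6, --b--▸ m7
  m2 = a.(b.0 + a.0) | ((0 + 0) | b.(0 + 0)) → --a--▸ m5, --b--▸ m8
  m3 = b.(a.0 + (0 + 0)) → --b--▸ m9
  m4 = a.(b.0 + a.0) | (a.(0 + 0) | (0 + 0)) → --a--▸ m7, --a--▸ m8
  m5 = (b.0 + a.0) | ((0 + 0) | b.(0 + 0)) → --a--▸ m10, --b--▸ m10, --b--▸ m11
  m6 = 0 | (a.(0 + 0) | b.(0 + 0)) → --a--▸ m10, --b--▸ m12
  m7 = (b.0 + a.0) | (a.(0 + 0) | (0 + 0)) → --a--▸ m11, --a--▸ m12, --b--▸ m12
  m8 = a.(b.0 + a.0) | ((0 + 0) | (0 + 0)) → --a--▸ m11
  m9 = a.0 + (0 + 0) → --a--▸ m13
  m10 = 0 | ((0 + 0) | b.(0 + 0)) → --b--▸ m14
  m11 = (b.0 + a.0) | ((0 + 0) | (0 + 0)) → --a--▸ m14, --b--▸ m14
  m12 = 0 | (a.(0 + 0) | (0 + 0)) → --a--▸ m14
  m13 = 0 → (no moves)
  m14 = 0 | ((0 + 0) | (0 + 0)) → (no moves)
Q's transition system — 15 states:
  n0 = a.(b.0 + 0) | (a.(0 + 0) | b.(0 + 0)) + a.b.(a.0 + (0 + 0)) → --a--▸ n1, --a--▸ n2, --a--▸ n3, --b--▸ n4
  n1 = (b.0 + 0) | (a.(0 + 0) | b.(0 + 0)) → --a--▸ n5, --b--▸ n6, --b--▸ n7
  n2 = a.(b.0 + 0) | ((0 + 0) | b.(0 + 0)) → --a--▸ n5, --b--▸ n8
  n3 = b.(a.0 + (0 + 0)) → --b--▸ n9
  n4 = a.(b.0 + 0) | (a.(0 + 0) | (0 + 0)) → --a--▸ n6, --a--▸ n8
  n5 = (b.0 + 0) | ((0 + 0) | b.(0 + 0)) → --b--▸ n10, --b--▸ n11
  n6 = (b.0 + 0) | (a.(0 + 0) | (0 + 0)) → --a--▸ n10, --b--▸ n12
  n7 = 0 | (a.(0 + 0) | b.(0 + 0)) → --a--▸ n11, --b--▸ n12
  n8 = a.(b.0 + 0) | ((0 + 0) | (0 + 0)) → --a--▸ n10
  n9 = a.0 + (0 + 0) → --a--▸ n13
  n10 = (b.0 + 0) | ((0 + 0) | (0 + 0)) → --b--▸ n14
  n11 = 0 | ((0 + 0) | b.(0 + 0)) → --b--▸ n14
  n12 = 0 | (a.(0 + 0) | (0 + 0)) → --a--▸ n14
  n13 = 0 → (no moves)
  n14 = 0 | ((0 + 0) | (0 + 0)) → (no moves)
Trace ⟨aaa⟩ through P, begin at {m0}:
  [1] a ⇒ {m1, m2, m3}
  [2] a ⇒ {m5, m6}
  [3] a ⇒ {m10}
  ✓ P
Trace ⟨aaa⟩ through Q, begin at {n0}:
  [1] a ⇒ {n1, n2, n3}
  [2] a ⇒ {n5}
  [3] a ⇒ ∅  — Q cannot continue

aaa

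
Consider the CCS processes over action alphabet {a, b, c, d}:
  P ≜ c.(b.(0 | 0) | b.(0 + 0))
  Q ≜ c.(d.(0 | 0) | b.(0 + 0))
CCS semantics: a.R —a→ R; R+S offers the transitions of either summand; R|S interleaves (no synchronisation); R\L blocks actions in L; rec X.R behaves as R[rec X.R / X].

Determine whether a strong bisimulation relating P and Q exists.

not bisimilar

Reachable graph of P (5 states):
  p0 = c.(b.(0 | 0) | b.(0 + 0)) :: -c-> p1
  p1 = b.(0 | 0) | b.(0 + 0) :: -b-> p2, -b-> p3
  p2 = 0 | 0 | b.(0 + 0) :: -b-> p4
  p3 = b.(0 | 0) | (0 + 0) :: -b-> p4
  p4 = 0 | 0 | (0 + 0) :: ·
Reachable graph of Q (5 states):
  q0 = c.(d.(0 | 0) | b.(0 + 0)) :: -c-> q1
  q1 = d.(0 | 0) | b.(0 + 0) :: -b-> q2, -d-> q3
  q2 = d.(0 | 0) | (0 + 0) :: -d-> q4
  q3 = 0 | 0 | b.(0 + 0) :: -b-> q4
  q4 = 0 | 0 | (0 + 0) :: ·
Bisimilarity quotient blocks:
  B0 = {p0}
  B1 = {p1}
  B2 = {p2, p3, q3}
  B3 = {p4, q4}
  B4 = {q0}
  B5 = {q1}
  B6 = {q2}
p0 ∈ B0, q0 ∈ B4 → different blocks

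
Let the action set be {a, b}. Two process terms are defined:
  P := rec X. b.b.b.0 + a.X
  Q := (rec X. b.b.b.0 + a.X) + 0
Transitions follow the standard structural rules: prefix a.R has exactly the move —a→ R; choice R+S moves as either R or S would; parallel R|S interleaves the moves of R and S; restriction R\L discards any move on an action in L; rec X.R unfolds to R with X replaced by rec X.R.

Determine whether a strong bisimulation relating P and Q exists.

LTS(P): 4 reachable states
  m0 = rec X. b.b.b.0 + a.X :: =a=> m0, =b=> m1
  m1 = b.b.0 :: =b=> m2
  m2 = b.0 :: =b=> m3
  m3 = 0 :: ∅
LTS(Q): 5 reachable states
  n0 = (rec X. b.b.b.0 + a.X) + 0 :: =a=> n1, =b=> n2
  n1 = rec X. b.b.b.0 + a.X :: =a=> n1, =b=> n2
  n2 = b.b.0 :: =b=> n3
  n3 = b.0 :: =b=> n4
  n4 = 0 :: ∅
Coarsest stable partition (strong bisimilarity classes):
  B0 = {m0, n0, n1}
  B1 = {m1, n2}
  B2 = {m2, n3}
  B3 = {m3, n4}
m0 ∈ B0, n0 ∈ B0 → same block

bisimilar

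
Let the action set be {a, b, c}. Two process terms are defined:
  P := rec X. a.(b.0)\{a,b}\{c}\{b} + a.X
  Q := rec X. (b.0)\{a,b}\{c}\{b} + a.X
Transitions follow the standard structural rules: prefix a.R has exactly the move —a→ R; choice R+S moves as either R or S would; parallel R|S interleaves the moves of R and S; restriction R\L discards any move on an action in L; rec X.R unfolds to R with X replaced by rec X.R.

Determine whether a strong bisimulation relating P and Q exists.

NO

Reachable graph of P (2 states):
  p0 = rec X. a.(b.0)\{a,b}\{c}\{b} + a.X ⊢ —a→ p0, —a→ p1
  p1 = (b.0)\{a,b}\{c}\{b} ⊢ stopped
Reachable graph of Q (1 states):
  q0 = rec X. (b.0)\{a,b}\{c}\{b} + a.X ⊢ —a→ q0
Bisimilarity quotient blocks:
  B0 = {p0}
  B1 = {p1}
  B2 = {q0}
p0 ∈ B0, q0 ∈ B2 → different blocks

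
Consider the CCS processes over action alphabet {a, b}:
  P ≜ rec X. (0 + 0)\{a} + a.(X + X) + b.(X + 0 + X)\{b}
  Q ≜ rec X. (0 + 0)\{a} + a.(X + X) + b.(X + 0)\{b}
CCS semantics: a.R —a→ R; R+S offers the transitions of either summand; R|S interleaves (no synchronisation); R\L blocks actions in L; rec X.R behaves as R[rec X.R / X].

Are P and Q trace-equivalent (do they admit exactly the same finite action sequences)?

Reachable graph of P (4 states):
  u0 = rec X. (0 + 0)\{a} + a.(X + X) + b.(X + 0 + X)\{b} has moves —a→ u1, —b→ u2
  u1 = (rec X. (0 + 0)\{a} + a.(X + X) + b.(X + 0 + X)\{b}) + (rec X. (0 + 0)\{a} + a.(X + X) + b.(X + 0 + X)\{b}) has moves —a→ u1, —b→ u2
  u2 = ((rec X. (0 + 0)\{a} + a.(X + X) + b.(X + 0 + X)\{b}) + 0 + (rec X. (0 + 0)\{a} + a.(X + X) + b.(X + 0 + X)\{b}))\{b} has moves —a→ u3
  u3 = ((rec X. (0 + 0)\{a} + a.(X + X) + b.(X + 0 + X)\{b}) + (rec X. (0 + 0)\{a} + a.(X + X) + b.(X + 0 + X)\{b}))\{b} has moves —a→ u3
Reachable graph of Q (4 states):
  v0 = rec X. (0 + 0)\{a} + a.(X + X) + b.(X + 0)\{b} has moves —a→ v1, —b→ v2
  v1 = (rec X. (0 + 0)\{a} + a.(X + X) + b.(X + 0)\{b}) + (rec X. (0 + 0)\{a} + a.(X + X) + b.(X + 0)\{b}) has moves —a→ v1, —b→ v2
  v2 = ((rec X. (0 + 0)\{a} + a.(X + X) + b.(X + 0)\{b}) + 0)\{b} has moves —a→ v3
  v3 = ((rec X. (0 + 0)\{a} + a.(X + X) + b.(X + 0)\{b}) + (rec X. (0 + 0)\{a} + a.(X + X) + b.(X + 0)\{b}))\{b} has moves —a→ v3
Coarsest stable partition (strong bisimilarity classes):
  B0 = {u0, u1, v0, v1}
  B1 = {u2, u3, v2, v3}
u0 ∈ B0, v0 ∈ B0 → same block
Bisimilar ⇒ trace-equivalent.

traces(P) = traces(Q)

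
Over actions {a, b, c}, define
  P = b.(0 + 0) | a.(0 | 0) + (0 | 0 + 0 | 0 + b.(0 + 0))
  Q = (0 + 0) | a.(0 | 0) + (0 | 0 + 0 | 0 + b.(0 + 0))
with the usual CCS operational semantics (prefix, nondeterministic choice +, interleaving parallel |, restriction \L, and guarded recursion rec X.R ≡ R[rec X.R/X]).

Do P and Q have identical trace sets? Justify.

trace-distinct — witness ⟨ab⟩

LTS(P): 5 reachable states
  p0 = b.(0 + 0) | a.(0 | 0) + (0 | 0 + 0 | 0 + b.(0 + 0)) | —a→ p1, —b→ p2, —b→ p3
  p1 = b.(0 + 0) | (0 | 0) | —b→ p4
  p2 = (0 + 0) | a.(0 | 0) | —a→ p4
  p3 = 0 + 0 | ∅
  p4 = (0 + 0) | (0 | 0) | ∅
LTS(Q): 3 reachable states
  q0 = (0 + 0) | a.(0 | 0) + (0 | 0 + 0 | 0 + b.(0 + 0)) | —a→ q1, —b→ q2
  q1 = (0 + 0) | (0 | 0) | ∅
  q2 = 0 + 0 | ∅
Executing ab from P (initial set {p0}):
  after a @ step 1: {p1}
  after b @ step 2: {p4}
  ✓ P
Executing ab from Q (initial set {q0}):
  after a @ step 1: {q1}
  after b @ step 2: no successor for Q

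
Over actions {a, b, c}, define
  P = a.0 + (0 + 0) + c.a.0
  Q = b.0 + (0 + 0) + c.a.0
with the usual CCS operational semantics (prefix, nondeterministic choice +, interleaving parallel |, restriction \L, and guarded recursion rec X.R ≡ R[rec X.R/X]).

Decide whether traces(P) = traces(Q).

P's transition system — 3 states:
  u0 = a.0 + (0 + 0) + c.a.0 :: —a→ u1, —c→ u2
  u1 = 0 :: stopped
  u2 = a.0 :: —a→ u1
Q's transition system — 3 states:
  v0 = b.0 + (0 + 0) + c.a.0 :: —b→ v1, —c→ v2
  v1 = 0 :: stopped
  v2 = a.0 :: —a→ v1
Executing a from P (initial set {u0}):
  after a @ step 1: {u1}
  — P admits the full trace.
Executing a from Q (initial set {v0}):
  after a @ step 1: ∅  — Q cannot continue

traces(P) ≠ traces(Q) — witness ⟨a⟩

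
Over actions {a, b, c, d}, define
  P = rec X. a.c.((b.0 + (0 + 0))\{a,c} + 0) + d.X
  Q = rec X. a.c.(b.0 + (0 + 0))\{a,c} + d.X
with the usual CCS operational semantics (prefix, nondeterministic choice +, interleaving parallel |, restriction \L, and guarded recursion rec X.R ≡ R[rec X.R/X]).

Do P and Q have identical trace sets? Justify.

YES

Reachable graph of P (4 states):
  p0 = rec X. a.c.((b.0 + (0 + 0))\{a,c} + 0) + d.X → --a--▸ p1, --d--▸ p0
  p1 = c.((b.0 + (0 + 0))\{a,c} + 0) → --c--▸ p2
  p2 = (b.0 + (0 + 0))\{a,c} + 0 → --b--▸ p3
  p3 = 0\{a,c} → ·
Reachable graph of Q (4 states):
  q0 = rec X. a.c.(b.0 + (0 + 0))\{a,c} + d.X → --a--▸ q1, --d--▸ q0
  q1 = c.(b.0 + (0 + 0))\{a,c} → --c--▸ q2
  q2 = (b.0 + (0 + 0))\{a,c} → --b--▸ q3
  q3 = 0\{a,c} → ·
Bisimilarity quotient blocks:
  B0 = {p0, q0}
  B1 = {p1, q1}
  B2 = {p2, q2}
  B3 = {p3, q3}
p0 ∈ B0, q0 ∈ B0 → same block
Bisimilar ⇒ trace-equivalent.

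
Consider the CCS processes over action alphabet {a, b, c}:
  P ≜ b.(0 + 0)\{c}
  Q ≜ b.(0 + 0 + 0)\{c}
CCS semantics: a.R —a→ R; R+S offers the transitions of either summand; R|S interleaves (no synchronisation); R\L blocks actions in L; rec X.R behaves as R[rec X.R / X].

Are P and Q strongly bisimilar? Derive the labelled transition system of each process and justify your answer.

bisimilar

P's transition system — 2 states:
  p0 = b.(0 + 0)\{c} :: --b--▸ p1
  p1 = (0 + 0)\{c} :: ∅
Q's transition system — 2 states:
  q0 = b.(0 + 0 + 0)\{c} :: --b--▸ q1
  q1 = (0 + 0 + 0)\{c} :: ∅
Coarsest stable partition (strong bisimilarity classes):
  B0 = {p0, q0}
  B1 = {p1, q1}
p0 ∈ B0, q0 ∈ B0 → same block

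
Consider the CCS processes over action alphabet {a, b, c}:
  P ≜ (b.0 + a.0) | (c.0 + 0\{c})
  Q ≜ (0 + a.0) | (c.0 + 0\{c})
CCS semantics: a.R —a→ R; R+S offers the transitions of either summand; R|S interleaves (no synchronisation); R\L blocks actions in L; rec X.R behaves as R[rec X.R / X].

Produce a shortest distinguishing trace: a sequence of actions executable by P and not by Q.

P's transition system — 4 states:
  p0 = (b.0 + a.0) | (c.0 + 0\{c}) has moves —a→ p1, —b→ p1, —c→ p2
  p1 = 0 | (c.0 + 0\{c}) has moves —c→ p3
  p2 = (b.0 + a.0) | 0 has moves —a→ p3, —b→ p3
  p3 = 0 | 0 has moves ∅
Q's transition system — 4 states:
  q0 = (0 + a.0) | (c.0 + 0\{c}) has moves —a→ q1, —c→ q2
  q1 = 0 | (c.0 + 0\{c}) has moves —c→ q3
  q2 = (0 + a.0) | 0 has moves —a→ q3
  q3 = 0 | 0 has moves ∅
Run σ = ⟨b⟩ on P: start {p0}
  step 1 (b): {p1}
  — P admits the full trace.
Run σ = ⟨b⟩ on Q: start {q0}
  step 1 (b): no successor for Q

b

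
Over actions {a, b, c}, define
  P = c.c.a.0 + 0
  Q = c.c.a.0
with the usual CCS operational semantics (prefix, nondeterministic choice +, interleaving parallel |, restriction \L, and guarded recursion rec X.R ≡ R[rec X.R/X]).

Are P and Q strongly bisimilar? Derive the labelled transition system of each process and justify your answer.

P ~ Q

LTS(P): 4 reachable states
  s0 = c.c.a.0 + 0 → —c→ s1
  s1 = c.a.0 → —c→ s2
  s2 = a.0 → —a→ s3
  s3 = 0 → ∅
LTS(Q): 4 reachable states
  t0 = c.c.a.0 → —c→ t1
  t1 = c.a.0 → —c→ t2
  t2 = a.0 → —a→ t3
  t3 = 0 → ∅
Partition-refinement fixed point:
  B0 = {s0, t0}
  B1 = {s1, t1}
  B2 = {s2, t2}
  B3 = {s3, t3}
s0 ∈ B0, t0 ∈ B0 → same block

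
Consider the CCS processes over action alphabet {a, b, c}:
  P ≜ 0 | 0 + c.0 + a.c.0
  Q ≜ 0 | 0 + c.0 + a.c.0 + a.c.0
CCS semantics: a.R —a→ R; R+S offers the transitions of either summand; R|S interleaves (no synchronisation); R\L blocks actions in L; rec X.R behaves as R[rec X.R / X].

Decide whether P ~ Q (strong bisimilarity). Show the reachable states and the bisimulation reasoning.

bisimilar

Reachable graph of P (3 states):
  m0 = 0 | 0 + c.0 + a.c.0 :: --a--▸ m1, --c--▸ m2
  m1 = c.0 :: --c--▸ m2
  m2 = 0 :: ∅
Reachable graph of Q (3 states):
  n0 = 0 | 0 + c.0 + a.c.0 + a.c.0 :: --a--▸ n1, --c--▸ n2
  n1 = c.0 :: --c--▸ n2
  n2 = 0 :: ∅
Bisimilarity quotient blocks:
  B0 = {m0, n0}
  B1 = {m1, n1}
  B2 = {m2, n2}
m0 ∈ B0, n0 ∈ B0 → same block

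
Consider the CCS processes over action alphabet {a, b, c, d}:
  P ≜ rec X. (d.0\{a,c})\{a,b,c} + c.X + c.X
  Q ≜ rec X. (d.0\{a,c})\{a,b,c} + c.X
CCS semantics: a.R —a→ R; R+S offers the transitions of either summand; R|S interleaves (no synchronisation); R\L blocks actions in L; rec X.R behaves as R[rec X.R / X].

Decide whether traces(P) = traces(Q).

LTS(P): 2 reachable states
  u0 = rec X. (d.0\{a,c})\{a,b,c} + c.X + c.X :: —c→ u0, —d→ u1
  u1 = 0\{a,c}\{a,b,c} :: stopped
LTS(Q): 2 reachable states
  v0 = rec X. (d.0\{a,c})\{a,b,c} + c.X :: —c→ v0, —d→ v1
  v1 = 0\{a,c}\{a,b,c} :: stopped
Partition-refinement fixed point:
  B0 = {u0, v0}
  B1 = {u1, v1}
u0 ∈ B0, v0 ∈ B0 → same block
Bisimilar ⇒ trace-equivalent.

trace-equivalent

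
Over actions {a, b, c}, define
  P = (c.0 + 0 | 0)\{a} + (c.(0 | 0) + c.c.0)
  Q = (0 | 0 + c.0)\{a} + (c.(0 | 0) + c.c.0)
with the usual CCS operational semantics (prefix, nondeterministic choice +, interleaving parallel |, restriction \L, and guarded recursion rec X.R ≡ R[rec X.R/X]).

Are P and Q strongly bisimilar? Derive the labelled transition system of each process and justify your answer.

Reachable graph of P (5 states):
  u0 = (c.0 + 0 | 0)\{a} + (c.(0 | 0) + c.c.0) has moves ··c··> u1, ··c··> u2, ··c··> u3
  u1 = 0 | 0 has moves (no moves)
  u2 = 0\{a} has moves (no moves)
  u3 = c.0 has moves ··c··> u4
  u4 = 0 has moves (no moves)
Reachable graph of Q (5 states):
  v0 = (0 | 0 + c.0)\{a} + (c.(0 | 0) + c.c.0) has moves ··c··> v1, ··c··> v2, ··c··> v3
  v1 = 0 | 0 has moves (no moves)
  v2 = 0\{a} has moves (no moves)
  v3 = c.0 has moves ··c··> v4
  v4 = 0 has moves (no moves)
Bisimilarity quotient blocks:
  B0 = {u0, v0}
  B1 = {u1, u2, u4, v1, v2, v4}
  B2 = {u3, v3}
u0 ∈ B0, v0 ∈ B0 → same block

bisimilar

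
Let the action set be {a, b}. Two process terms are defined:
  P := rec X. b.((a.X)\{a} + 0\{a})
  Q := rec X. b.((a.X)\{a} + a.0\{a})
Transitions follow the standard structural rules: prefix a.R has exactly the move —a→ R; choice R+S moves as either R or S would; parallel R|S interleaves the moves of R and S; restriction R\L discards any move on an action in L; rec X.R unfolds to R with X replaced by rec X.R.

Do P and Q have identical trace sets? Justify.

Reachable graph of P (2 states):
  m0 = rec X. b.((a.X)\{a} + 0\{a}) :: —b→ m1
  m1 = (a.(rec X. b.((a.X)\{a} + 0\{a})))\{a} + 0\{a} :: ·
Reachable graph of Q (3 states):
  n0 = rec X. b.((a.X)\{a} + a.0\{a}) :: —b→ n1
  n1 = (a.(rec X. b.((a.X)\{a} + a.0\{a})))\{a} + a.0\{a} :: —a→ n2
  n2 = 0\{a} :: ·
Executing ba from Q (initial set {n0}):
  [1] b ⇒ {n1}
  [2] a ⇒ {n2}
  ✓ Q
Executing ba from P (initial set {m0}):
  [1] b ⇒ {m1}
  [2] a ⇒ ∅  — P cannot continue

trace-distinct — witness ⟨ba⟩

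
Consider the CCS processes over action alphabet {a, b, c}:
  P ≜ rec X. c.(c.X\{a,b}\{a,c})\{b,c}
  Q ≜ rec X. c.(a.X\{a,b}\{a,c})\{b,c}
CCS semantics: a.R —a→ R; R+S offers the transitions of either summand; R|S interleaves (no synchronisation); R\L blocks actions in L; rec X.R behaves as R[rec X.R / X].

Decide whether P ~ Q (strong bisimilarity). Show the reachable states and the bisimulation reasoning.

NO

LTS(P): 2 reachable states
  s0 = rec X. c.(c.X\{a,b}\{a,c})\{b,c} ⊢ ··c··> s1
  s1 = (c.(rec X. c.(c.X\{a,b}\{a,c})\{b,c})\{a,b}\{a,c})\{b,c} ⊢ deadlocked
LTS(Q): 3 reachable states
  t0 = rec X. c.(a.X\{a,b}\{a,c})\{b,c} ⊢ ··c··> t1
  t1 = (a.(rec X. c.(a.X\{a,b}\{a,c})\{b,c})\{a,b}\{a,c})\{b,c} ⊢ ··a··> t2
  t2 = (rec X. c.(a.X\{a,b}\{a,c})\{b,c})\{a,b}\{a,c}\{b,c} ⊢ deadlocked
Coarsest stable partition (strong bisimilarity classes):
  B0 = {s0}
  B1 = {s1, t2}
  B2 = {t0}
  B3 = {t1}
s0 ∈ B0, t0 ∈ B2 → different blocks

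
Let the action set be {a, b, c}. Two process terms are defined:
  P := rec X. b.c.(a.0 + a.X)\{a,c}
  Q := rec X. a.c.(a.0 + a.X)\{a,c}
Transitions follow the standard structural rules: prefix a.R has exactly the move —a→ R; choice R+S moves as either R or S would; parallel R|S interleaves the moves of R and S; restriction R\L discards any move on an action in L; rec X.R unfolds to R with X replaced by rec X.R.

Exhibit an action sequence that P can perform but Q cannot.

b

LTS(P): 3 reachable states
  p0 = rec X. b.c.(a.0 + a.X)\{a,c} has moves =b=> p1
  p1 = c.(a.0 + a.(rec X. b.c.(a.0 + a.X)\{a,c}))\{a,c} has moves =c=> p2
  p2 = (a.0 + a.(rec X. b.c.(a.0 + a.X)\{a,c}))\{a,c} has moves (no moves)
LTS(Q): 3 reachable states
  q0 = rec X. a.c.(a.0 + a.X)\{a,c} has moves =a=> q1
  q1 = c.(a.0 + a.(rec X. a.c.(a.0 + a.X)\{a,c}))\{a,c} has moves =c=> q2
  q2 = (a.0 + a.(rec X. a.c.(a.0 + a.X)\{a,c}))\{a,c} has moves (no moves)
Executing b from P (initial set {p0}):
  after b @ step 1: {p1}
  P completes σ.
Executing b from Q (initial set {q0}):
  after b @ step 1: ∅ (Q stuck)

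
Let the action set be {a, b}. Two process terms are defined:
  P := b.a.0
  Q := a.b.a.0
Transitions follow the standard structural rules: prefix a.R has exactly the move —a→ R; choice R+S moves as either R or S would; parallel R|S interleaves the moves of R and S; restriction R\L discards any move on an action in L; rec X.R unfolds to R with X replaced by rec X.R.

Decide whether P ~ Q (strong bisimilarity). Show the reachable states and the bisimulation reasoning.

Reachable graph of P (3 states):
  m0 = b.a.0 has moves ··b··> m1
  m1 = a.0 has moves ··a··> m2
  m2 = 0 has moves stopped
Reachable graph of Q (4 states):
  n0 = a.b.a.0 has moves ··a··> n1
  n1 = b.a.0 has moves ··b··> n2
  n2 = a.0 has moves ··a··> n3
  n3 = 0 has moves stopped
Coarsest stable partition (strong bisimilarity classes):
  B0 = {m0, n1}
  B1 = {m1, n2}
  B2 = {m2, n3}
  B3 = {n0}
m0 ∈ B0, n0 ∈ B3 → different blocks

P ≁ Q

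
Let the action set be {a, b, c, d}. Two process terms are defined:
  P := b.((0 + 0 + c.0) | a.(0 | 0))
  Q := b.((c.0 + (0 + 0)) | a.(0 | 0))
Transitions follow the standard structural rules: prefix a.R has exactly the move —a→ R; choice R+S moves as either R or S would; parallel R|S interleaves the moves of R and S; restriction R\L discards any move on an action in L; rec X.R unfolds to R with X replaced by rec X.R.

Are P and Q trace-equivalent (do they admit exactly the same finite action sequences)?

trace-equivalent

Reachable graph of P (5 states):
  s0 = b.((0 + 0 + c.0) | a.(0 | 0)) → ··b··> s1
  s1 = (0 + 0 + c.0) | a.(0 | 0) → ··a··> s2, ··c··> s3
  s2 = (0 + 0 + c.0) | (0 | 0) → ··c··> s4
  s3 = 0 | a.(0 | 0) → ··a··> s4
  s4 = 0 | (0 | 0) → stopped
Reachable graph of Q (5 states):
  t0 = b.((c.0 + (0 + 0)) | a.(0 | 0)) → ··b··> t1
  t1 = (c.0 + (0 + 0)) | a.(0 | 0) → ··a··> t2, ··c··> t3
  t2 = (c.0 + (0 + 0)) | (0 | 0) → ··c··> t4
  t3 = 0 | a.(0 | 0) → ··a··> t4
  t4 = 0 | (0 | 0) → stopped
Partition-refinement fixed point:
  B0 = {s0, t0}
  B1 = {s1, t1}
  B2 = {s2, t2}
  B3 = {s4, t4}
  B4 = {s3, t3}
s0 ∈ B0, t0 ∈ B0 → same block
Bisimilar ⇒ trace-equivalent.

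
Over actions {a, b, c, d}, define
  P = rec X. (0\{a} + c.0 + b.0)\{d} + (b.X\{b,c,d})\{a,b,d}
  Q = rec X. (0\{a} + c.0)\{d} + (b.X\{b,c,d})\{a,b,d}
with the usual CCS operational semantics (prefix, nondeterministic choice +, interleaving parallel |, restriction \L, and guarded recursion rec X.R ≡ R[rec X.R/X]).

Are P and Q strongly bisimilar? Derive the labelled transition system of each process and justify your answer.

P ≁ Q

P's transition system — 2 states:
  u0 = rec X. (0\{a} + c.0 + b.0)\{d} + (b.X\{b,c,d})\{a,b,d} → =b=> u1, =c=> u1
  u1 = 0\{d} → stopped
Q's transition system — 2 states:
  v0 = rec X. (0\{a} + c.0)\{d} + (b.X\{b,c,d})\{a,b,d} → =c=> v1
  v1 = 0\{d} → stopped
Coarsest stable partition (strong bisimilarity classes):
  B0 = {u0}
  B1 = {u1, v1}
  B2 = {v0}
u0 ∈ B0, v0 ∈ B2 → different blocks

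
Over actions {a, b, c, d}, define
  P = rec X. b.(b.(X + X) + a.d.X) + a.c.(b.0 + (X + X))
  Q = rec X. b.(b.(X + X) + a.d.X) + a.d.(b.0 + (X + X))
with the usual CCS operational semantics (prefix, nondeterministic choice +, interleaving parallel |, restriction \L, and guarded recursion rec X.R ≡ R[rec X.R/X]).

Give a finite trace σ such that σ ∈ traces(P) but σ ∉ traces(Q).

ac

LTS(P): 7 reachable states
  m0 = rec X. b.(b.(X + X) + a.d.X) + a.c.(b.0 + (X + X)) → ··a··> m1, ··b··> m2
  m1 = c.(b.0 + ((rec X. b.(b.(X + X) + a.d.X) + a.c.(b.0 + (X + X))) + (rec X. b.(b.(X + X) + a.d.X) + a.c.(b.0 + (X + X))))) → ··c··> m3
  m2 = b.((rec X. b.(b.(X + X) + a.d.X) + a.c.(b.0 + (X + X))) + (rec X. b.(b.(X + X) + a.d.X) + a.c.(b.0 + (X + X)))) + a.d.(rec X. b.(b.(X + X) + a.d.X) + a.c.(b.0 + (X + X))) → ··a··> m4, ··b··> m5
  m3 = b.0 + ((rec X. b.(b.(X + X) + a.d.X) + a.c.(b.0 + (X + X))) + (rec X. b.(b.(X + X) + a.d.X) + a.c.(b.0 + (X + X)))) → ··a··> m1, ··b··> m2, ··b··> m6
  m4 = d.(rec X. b.(b.(X + X) + a.d.X) + a.c.(b.0 + (X + X))) → ··d··> m0
  m5 = (rec X. b.(b.(X + X) + a.d.X) + a.c.(b.0 + (X + X))) + (rec X. b.(b.(X + X) + a.d.X) + a.c.(b.0 + (X + X))) → ··a··> m1, ··b··> m2
  m6 = 0 → (no moves)
LTS(Q): 7 reachable states
  n0 = rec X. b.(b.(X + X) + a.d.X) + a.d.(b.0 + (X + X)) → ··a··> n1, ··b··> n2
  n1 = d.(b.0 + ((rec X. b.(b.(X + X) + a.d.X) + a.d.(b.0 + (X + X))) + (rec X. b.(b.(X + X) + a.d.X) + a.d.(b.0 + (X + X))))) → ··d··> n3
  n2 = b.((rec X. b.(b.(X + X) + a.d.X) + a.d.(b.0 + (X + X))) + (rec X. b.(b.(X + X) + a.d.X) + a.d.(b.0 + (X + X)))) + a.d.(rec X. b.(b.(X + X) + a.d.X) + a.d.(b.0 + (X + X))) → ··a··> n4, ··b··> n5
  n3 = b.0 + ((rec X. b.(b.(X + X) + a.d.X) + a.d.(b.0 + (X + X))) + (rec X. b.(b.(X + X) + a.d.X) + a.d.(b.0 + (X + X)))) → ··a··> n1, ··b··> n2, ··b··> n6
  n4 = d.(rec X. b.(b.(X + X) + a.d.X) + a.d.(b.0 + (X + X))) → ··d··> n0
  n5 = (rec X. b.(b.(X + X) + a.d.X) + a.d.(b.0 + (X + X))) + (rec X. b.(b.(X + X) + a.d.X) + a.d.(b.0 + (X + X))) → ··a··> n1, ··b··> n2
  n6 = 0 → (no moves)
Trace ⟨ac⟩ through P, begin at {m0}:
  [1] a ⇒ {m1}
  [2] c ⇒ {m3}
  — P admits the full trace.
Trace ⟨ac⟩ through Q, begin at {n0}:
  [1] a ⇒ {n1}
  [2] c ⇒ ∅  — Q cannot continue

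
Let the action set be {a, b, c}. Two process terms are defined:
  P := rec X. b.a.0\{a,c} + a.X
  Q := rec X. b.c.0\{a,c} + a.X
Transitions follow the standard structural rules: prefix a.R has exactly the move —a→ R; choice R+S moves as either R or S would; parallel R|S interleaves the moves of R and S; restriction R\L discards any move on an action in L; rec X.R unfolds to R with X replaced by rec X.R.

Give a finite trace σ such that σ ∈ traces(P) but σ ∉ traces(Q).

P's transition system — 3 states:
  m0 = rec X. b.a.0\{a,c} + a.X → --a--▸ m0, --b--▸ m1
  m1 = a.0\{a,c} → --a--▸ m2
  m2 = 0\{a,c} → ·
Q's transition system — 3 states:
  n0 = rec X. b.c.0\{a,c} + a.X → --a--▸ n0, --b--▸ n1
  n1 = c.0\{a,c} → --c--▸ n2
  n2 = 0\{a,c} → ·
Run σ = ⟨ba⟩ on P: start {m0}
  [1] b ⇒ {m1}
  [2] a ⇒ {m2}
  ✓ P
Run σ = ⟨ba⟩ on Q: start {n0}
  [1] b ⇒ {n1}
  [2] a ⇒ no successor for Q

ba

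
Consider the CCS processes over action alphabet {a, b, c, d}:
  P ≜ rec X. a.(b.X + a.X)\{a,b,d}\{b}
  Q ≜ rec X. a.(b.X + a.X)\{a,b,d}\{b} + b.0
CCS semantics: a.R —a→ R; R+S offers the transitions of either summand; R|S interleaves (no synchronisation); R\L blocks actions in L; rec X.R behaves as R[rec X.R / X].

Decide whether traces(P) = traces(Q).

trace-distinct — witness ⟨b⟩

LTS(P): 2 reachable states
  m0 = rec X. a.(b.X + a.X)\{a,b,d}\{b} has moves ··a··> m1
  m1 = (b.(rec X. a.(b.X + a.X)\{a,b,d}\{b}) + a.(rec X. a.(b.X + a.X)\{a,b,d}\{b}))\{a,b,d}\{b} has moves ∅
LTS(Q): 3 reachable states
  n0 = rec X. a.(b.X + a.X)\{a,b,d}\{b} + b.0 has moves ··a··> n1, ··b··> n2
  n1 = (b.(rec X. a.(b.X + a.X)\{a,b,d}\{b} + b.0) + a.(rec X. a.(b.X + a.X)\{a,b,d}\{b} + b.0))\{a,b,d}\{b} has moves ∅
  n2 = 0 has moves ∅
Run σ = ⟨b⟩ on Q: start {n0}
  after b @ step 1: {n2}
  — Q admits the full trace.
Run σ = ⟨b⟩ on P: start {m0}
  after b @ step 1: ∅ (P stuck)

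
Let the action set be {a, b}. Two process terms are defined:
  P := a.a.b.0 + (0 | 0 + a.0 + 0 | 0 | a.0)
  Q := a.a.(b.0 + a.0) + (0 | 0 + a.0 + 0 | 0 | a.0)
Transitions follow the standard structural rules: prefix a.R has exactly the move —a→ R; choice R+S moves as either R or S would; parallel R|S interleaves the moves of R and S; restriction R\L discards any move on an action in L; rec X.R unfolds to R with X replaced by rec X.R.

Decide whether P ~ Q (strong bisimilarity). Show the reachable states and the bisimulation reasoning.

P ≁ Q

P's transition system — 5 states:
  p0 = a.a.b.0 + (0 | 0 + a.0 + 0 | 0 | a.0) ⊢ =a=> p1, =a=> p2, =a=> p3
  p1 = 0 ⊢ deadlocked
  p2 = 0 | 0 | 0 ⊢ deadlocked
  p3 = a.b.0 ⊢ =a=> p4
  p4 = b.0 ⊢ =b=> p1
Q's transition system — 5 states:
  q0 = a.a.(b.0 + a.0) + (0 | 0 + a.0 + 0 | 0 | a.0) ⊢ =a=> q1, =a=> q2, =a=> q3
  q1 = 0 ⊢ deadlocked
  q2 = 0 | 0 | 0 ⊢ deadlocked
  q3 = a.(b.0 + a.0) ⊢ =a=> q4
  q4 = b.0 + a.0 ⊢ =a=> q1, =b=> q1
Bisimilarity quotient blocks:
  B0 = {p0}
  B1 = {p3}
  B2 = {p4}
  B3 = {p1, p2, q1, q2}
  B4 = {q0}
  B5 = {q3}
  B6 = {q4}
p0 ∈ B0, q0 ∈ B4 → different blocks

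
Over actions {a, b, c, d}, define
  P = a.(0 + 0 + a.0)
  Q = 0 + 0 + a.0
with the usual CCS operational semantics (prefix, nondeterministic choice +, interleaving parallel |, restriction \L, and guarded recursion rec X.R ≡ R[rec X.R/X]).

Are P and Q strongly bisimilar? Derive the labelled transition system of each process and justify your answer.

not bisimilar

LTS(P): 3 reachable states
  m0 = a.(0 + 0 + a.0) ⊢ ··a··> m1
  m1 = 0 + 0 + a.0 ⊢ ··a··> m2
  m2 = 0 ⊢ (no moves)
LTS(Q): 2 reachable states
  n0 = 0 + 0 + a.0 ⊢ ··a··> n1
  n1 = 0 ⊢ (no moves)
Coarsest stable partition (strong bisimilarity classes):
  B0 = {m0}
  B1 = {m1, n0}
  B2 = {m2, n1}
m0 ∈ B0, n0 ∈ B1 → different blocks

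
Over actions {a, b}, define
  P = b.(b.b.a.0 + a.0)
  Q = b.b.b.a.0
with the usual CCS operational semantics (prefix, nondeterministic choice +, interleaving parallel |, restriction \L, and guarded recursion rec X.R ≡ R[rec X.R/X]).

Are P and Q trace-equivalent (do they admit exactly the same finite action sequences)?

Reachable graph of P (5 states):
  p0 = b.(b.b.a.0 + a.0) | -b-> p1
  p1 = b.b.a.0 + a.0 | -a-> p2, -b-> p3
  p2 = 0 | ∅
  p3 = b.a.0 | -b-> p4
  p4 = a.0 | -a-> p2
Reachable graph of Q (5 states):
  q0 = b.b.b.a.0 | -b-> q1
  q1 = b.b.a.0 | -b-> q2
  q2 = b.a.0 | -b-> q3
  q3 = a.0 | -a-> q4
  q4 = 0 | ∅
Run σ = ⟨ba⟩ on P: start {p0}
  after b @ step 1: {p1}
  after a @ step 2: {p2}
  ✓ P
Run σ = ⟨ba⟩ on Q: start {q0}
  after b @ step 1: {q1}
  after a @ step 2: ∅  — Q cannot continue

NO — witness ⟨ba⟩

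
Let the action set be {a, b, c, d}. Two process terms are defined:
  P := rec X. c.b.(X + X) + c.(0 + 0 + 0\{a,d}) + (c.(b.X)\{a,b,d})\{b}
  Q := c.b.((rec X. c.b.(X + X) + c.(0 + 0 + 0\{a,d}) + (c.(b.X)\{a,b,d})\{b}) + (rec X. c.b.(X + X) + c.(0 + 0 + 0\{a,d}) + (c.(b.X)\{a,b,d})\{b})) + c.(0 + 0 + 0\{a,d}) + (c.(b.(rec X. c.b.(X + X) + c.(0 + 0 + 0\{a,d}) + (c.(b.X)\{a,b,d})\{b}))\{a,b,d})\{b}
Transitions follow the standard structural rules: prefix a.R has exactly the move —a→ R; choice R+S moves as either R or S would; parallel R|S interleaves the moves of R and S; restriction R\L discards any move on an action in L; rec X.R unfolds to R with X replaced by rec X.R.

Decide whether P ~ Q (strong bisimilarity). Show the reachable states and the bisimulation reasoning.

LTS(P): 5 reachable states
  m0 = rec X. c.b.(X + X) + c.(0 + 0 + 0\{a,d}) + (c.(b.X)\{a,b,d})\{b} has moves ··c··> m1, ··c··> m2, ··c··> m3
  m1 = (b.(rec X. c.b.(X + X) + c.(0 + 0 + 0\{a,d}) + (c.(b.X)\{a,b,d})\{b}))\{a,b,d}\{b} has moves stopped
  m2 = 0 + 0 + 0\{a,d} has moves stopped
  m3 = b.((rec X. c.b.(X + X) + c.(0 + 0 + 0\{a,d}) + (c.(b.X)\{a,b,d})\{b}) + (rec X. c.b.(X + X) + c.(0 + 0 + 0\{a,d}) + (c.(b.X)\{a,b,d})\{b})) has moves ··b··> m4
  m4 = (rec X. c.b.(X + X) + c.(0 + 0 + 0\{a,d}) + (c.(b.X)\{a,b,d})\{b}) + (rec X. c.b.(X + X) + c.(0 + 0 + 0\{a,d}) + (c.(b.X)\{a,b,d})\{b}) has moves ··c··> m1, ··c··> m2, ··c··> m3
LTS(Q): 5 reachable states
  n0 = c.b.((rec X. c.b.(X + X) + c.(0 + 0 + 0\{a,d}) + (c.(b.X)\{a,b,d})\{b}) + (rec X. c.b.(X + X) + c.(0 + 0 + 0\{a,d}) + (c.(b.X)\{a,b,d})\{b})) + c.(0 + 0 + 0\{a,d}) + (c.(b.(rec X. c.b.(X + X) + c.(0 + 0 + 0\{a,d}) + (c.(b.X)\{a,b,d})\{b}))\{a,b,d})\{b} has moves ··c··> n1, ··c··> n2, ··c··> n3
  n1 = (b.(rec X. c.b.(X + X) + c.(0 + 0 + 0\{a,d}) + (c.(b.X)\{a,b,d})\{b}))\{a,b,d}\{b} has moves stopped
  n2 = 0 + 0 + 0\{a,d} has moves stopped
  n3 = b.((rec X. c.b.(X + X) + c.(0 + 0 + 0\{a,d}) + (c.(b.X)\{a,b,d})\{b}) + (rec X. c.b.(X + X) + c.(0 + 0 + 0\{a,d}) + (c.(b.X)\{a,b,d})\{b})) has moves ··b··> n4
  n4 = (rec X. c.b.(X + X) + c.(0 + 0 + 0\{a,d}) + (c.(b.X)\{a,b,d})\{b}) + (rec X. c.b.(X + X) + c.(0 + 0 + 0\{a,d}) + (c.(b.X)\{a,b,d})\{b}) has moves ··c··> n1, ··c··> n2, ··c··> n3
Bisimilarity quotient blocks:
  B0 = {m0, m4, n0, n4}
  B1 = {m1, m2, n1, n2}
  B2 = {m3, n3}
m0 ∈ B0, n0 ∈ B0 → same block

YES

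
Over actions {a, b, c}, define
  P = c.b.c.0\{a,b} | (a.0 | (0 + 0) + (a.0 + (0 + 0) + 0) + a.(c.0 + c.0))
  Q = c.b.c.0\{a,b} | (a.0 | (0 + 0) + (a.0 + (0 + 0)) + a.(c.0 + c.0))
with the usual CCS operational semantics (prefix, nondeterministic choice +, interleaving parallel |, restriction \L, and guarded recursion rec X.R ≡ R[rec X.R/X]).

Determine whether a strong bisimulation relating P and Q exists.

P's transition system — 16 states:
  u0 = c.b.c.0\{a,b} | (a.0 | (0 + 0) + (a.0 + (0 + 0) + 0) + a.(c.0 + c.0)) → --a--▸ u1, --a--▸ u2, --a--▸ u3, --c--▸ u4
  u1 = c.b.c.0\{a,b} | (0 | (0 + 0)) → --c--▸ u5
  u2 = c.b.c.0\{a,b} | (c.0 + c.0) → --c--▸ u3, --c--▸ u6
  u3 = c.b.c.0\{a,b} | 0 → --c--▸ u7
  u4 = b.c.0\{a,b} | (a.0 | (0 + 0) + (a.0 + (0 + 0) + 0) + a.(c.0 + c.0)) → --a--▸ u5, --a--▸ u6, --a--▸ u7, --b--▸ u8
  u5 = b.c.0\{a,b} | (0 | (0 + 0)) → --b--▸ u9
  u6 = b.c.0\{a,b} | (c.0 + c.0) → --b--▸ u10, --c--▸ u7
  u7 = b.c.0\{a,b} | 0 → --b--▸ u11
  u8 = c.0\{a,b} | (a.0 | (0 + 0) + (a.0 + (0 + 0) + 0) + a.(c.0 + c.0)) → --a--▸ u10, --a--▸ u11, --a--▸ u9, --c--▸ u12
  u9 = c.0\{a,b} | (0 | (0 + 0)) → --c--▸ u13
  u10 = c.0\{a,b} | (c.0 + c.0) → --c--▸ u11, --c--▸ u14
  u11 = c.0\{a,b} | 0 → --c--▸ u15
  u12 = 0\{a,b} | (a.0 | (0 + 0) + (a.0 + (0 + 0) + 0) + a.(c.0 + c.0)) → --a--▸ u13, --a--▸ u14, --a--▸ u15
  u13 = 0\{a,b} | (0 | (0 + 0)) → ·
  u14 = 0\{a,b} | (c.0 + c.0) → --c--▸ u15
  u15 = 0\{a,b} | 0 → ·
Q's transition system — 16 states:
  v0 = c.b.c.0\{a,b} | (a.0 | (0 + 0) + (a.0 + (0 + 0)) + a.(c.0 + c.0)) → --a--▸ v1, --a--▸ v2, --a--▸ v3, --c--▸ v4
  v1 = c.b.c.0\{a,b} | (0 | (0 + 0)) → --c--▸ v5
  v2 = c.b.c.0\{a,b} | (c.0 + c.0) → --c--▸ v3, --c--▸ v6
  v3 = c.b.c.0\{a,b} | 0 → --c--▸ v7
  v4 = b.c.0\{a,b} | (a.0 | (0 + 0) + (a.0 + (0 + 0)) + a.(c.0 + c.0)) → --a--▸ v5, --a--▸ v6, --a--▸ v7, --b--▸ v8
  v5 = b.c.0\{a,b} | (0 | (0 + 0)) → --b--▸ v9
  v6 = b.c.0\{a,b} | (c.0 + c.0) → --b--▸ v10, --c--▸ v7
  v7 = b.c.0\{a,b} | 0 → --b--▸ v11
  v8 = c.0\{a,b} | (a.0 | (0 + 0) + (a.0 + (0 + 0)) + a.(c.0 + c.0)) → --a--▸ v10, --a--▸ v11, --a--▸ v9, --c--▸ v12
  v9 = c.0\{a,b} | (0 | (0 + 0)) → --c--▸ v13
  v10 = c.0\{a,b} | (c.0 + c.0) → --c--▸ v11, --c--▸ v14
  v11 = c.0\{a,b} | 0 → --c--▸ v15
  v12 = 0\{a,b} | (a.0 | (0 + 0) + (a.0 + (0 + 0)) + a.(c.0 + c.0)) → --a--▸ v13, --a--▸ v14, --a--▸ v15
  v13 = 0\{a,b} | (0 | (0 + 0)) → ·
  v14 = 0\{a,b} | (c.0 + c.0) → --c--▸ v15
  v15 = 0\{a,b} | 0 → ·
Bisimilarity quotient blocks:
  B0 = {u0, v0}
  B1 = {u4, v4}
  B2 = {u8, v8}
  B3 = {u11, u14, u9, v11, v14, v9}
  B4 = {u13, u15, v13, v15}
  B5 = {u10, v10}
  B6 = {u12, v12}
  B7 = {u6, v6}
  B8 = {u5, u7, v5, v7}
  B9 = {u2, v2}
  B10 = {u1, u3, v1, v3}
u0 ∈ B0, v0 ∈ B0 → same block

bisimilar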